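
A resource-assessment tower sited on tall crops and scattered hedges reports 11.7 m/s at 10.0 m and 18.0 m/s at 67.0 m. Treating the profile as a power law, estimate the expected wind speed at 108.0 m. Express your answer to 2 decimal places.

First find α: α = ln(V₂/V₁)/ln(z₂/z₁) = ln(18.0/11.7)/ln(67.0/10.0) = 0.43078/1.90211 = 0.2265
Extrapolate from 67.0 m to 108.0 m: V₃ = 18.0 × (108.0/67.0)^0.2265 = 18.0 × 1.1142 = 20.0554 m/s

20.06 m/s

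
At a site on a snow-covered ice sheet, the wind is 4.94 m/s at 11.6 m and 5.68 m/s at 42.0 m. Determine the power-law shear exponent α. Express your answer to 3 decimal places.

Power law: V₂/V₁ = (z₂/z₁)^α ⇒ α = ln(V₂/V₁) / ln(z₂/z₁)
α = ln(5.68/4.94) / ln(42.0/11.6) = ln(1.1498) / ln(3.6207)
  = 0.13959 / 1.28666 = 0.10849

α ≈ 0.108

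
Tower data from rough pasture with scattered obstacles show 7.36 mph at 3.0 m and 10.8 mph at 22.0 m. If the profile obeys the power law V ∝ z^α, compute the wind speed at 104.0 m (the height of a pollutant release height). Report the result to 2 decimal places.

First find α: α = ln(V₂/V₁)/ln(z₂/z₁) = ln(10.8/7.36)/ln(22.0/3.0) = 0.38349/1.99243 = 0.1925
Extrapolate from 22.0 m to 104.0 m: V₃ = 10.8 × (104.0/22.0)^0.1925 = 10.8 × 1.3485 = 14.5635 mph

14.56 mph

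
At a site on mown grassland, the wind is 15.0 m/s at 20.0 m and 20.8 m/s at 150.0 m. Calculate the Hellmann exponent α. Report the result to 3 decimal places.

Power law: V₂/V₁ = (z₂/z₁)^α ⇒ α = ln(V₂/V₁) / ln(z₂/z₁)
α = ln(20.8/15.0) / ln(150.0/20.0) = ln(1.3867) / ln(7.5000)
  = 0.32690 / 2.01490 = 0.16224

α ≈ 0.162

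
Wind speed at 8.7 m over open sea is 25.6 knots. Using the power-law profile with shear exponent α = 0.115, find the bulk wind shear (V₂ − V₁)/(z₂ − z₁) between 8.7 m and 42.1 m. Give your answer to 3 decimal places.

0.152 knots/m

Power law: V₂ = V₁ · (z₂/z₁)^α = 25.6 × (4.8391)^0.115 = 30.6894 knots
ΔV/Δz = (30.6894 − 25.6)/(42.1 − 8.7) = 5.0894/33.4000 = 0.15238 knots/m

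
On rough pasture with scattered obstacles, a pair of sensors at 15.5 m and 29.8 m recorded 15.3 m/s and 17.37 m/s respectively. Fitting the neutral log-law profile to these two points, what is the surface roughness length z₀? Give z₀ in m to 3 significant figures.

Log law: V(z) ∝ ln(z/z₀). With r = V₁/V₂ = 15.3/17.37 = 0.88083,
r · ln(z₂/z₀) = ln(z₁/z₀) ⇒ ln z₀ = (ln z₁ − r·ln z₂)/(1 − r)
ln z₀ = (2.74084 − 0.88083×3.39451) / 0.11917 = -2.0906
z₀ = exp(-2.0906) = 0.1236 m

z₀ ≈ 0.124 m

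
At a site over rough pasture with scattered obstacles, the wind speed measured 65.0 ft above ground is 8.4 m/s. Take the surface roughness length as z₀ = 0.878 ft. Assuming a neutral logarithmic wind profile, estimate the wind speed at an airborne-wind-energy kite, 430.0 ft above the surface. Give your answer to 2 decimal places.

12.09 m/s

Log law: V(z) ∝ ln(z/z₀), so V₂/V₁ = ln(z₂/z₀) / ln(z₁/z₀).
ln(430.0/0.878) = 6.1939, ln(65.0/0.878) = 4.3045
V₂ = 8.4 × 6.1939/4.3045 = 8.4 × 1.4389 = 12.0871 m/s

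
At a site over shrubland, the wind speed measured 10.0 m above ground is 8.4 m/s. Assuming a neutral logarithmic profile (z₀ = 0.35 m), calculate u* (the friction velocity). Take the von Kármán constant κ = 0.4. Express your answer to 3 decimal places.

u* ≈ 1.002 m/s

Log law: V(z) = (u*/κ) · ln(z/z₀) ⇒ u* = κ · V / ln(z/z₀)
u* = 0.4 × 8.4 / ln(10.0/0.35) = 0.4 × 8.4 / 3.3524
   = 3.3600 / 3.3524 = 1.0023 m/s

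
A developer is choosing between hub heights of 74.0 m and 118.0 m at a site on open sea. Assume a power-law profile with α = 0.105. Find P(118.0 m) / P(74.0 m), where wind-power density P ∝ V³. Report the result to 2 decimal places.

Speed ratio: V_B/V_A = (z_B/z_A)^α = (118.0/74.0)^0.105 = (1.5946)^0.105 = 1.05022
Power-density ratio: P_B/P_A = (V_B/V_A)³ = (1.05022)³ = 1.15834

1.16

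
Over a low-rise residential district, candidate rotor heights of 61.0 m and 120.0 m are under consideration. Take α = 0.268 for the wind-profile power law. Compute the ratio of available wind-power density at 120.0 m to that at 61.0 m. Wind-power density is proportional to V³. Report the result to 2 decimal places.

Speed ratio: V_B/V_A = (z_B/z_A)^α = (120.0/61.0)^0.268 = (1.9672)^0.268 = 1.19882
Power-density ratio: P_B/P_A = (V_B/V_A)³ = (1.19882)³ = 1.72289

1.72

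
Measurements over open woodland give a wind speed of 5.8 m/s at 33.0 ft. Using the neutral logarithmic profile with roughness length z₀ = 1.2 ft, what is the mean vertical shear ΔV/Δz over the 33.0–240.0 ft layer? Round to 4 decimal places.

0.0168 m/s/ft

Log law: V₂ = V₁ · ln(z₂/z₀)/ln(z₁/z₀) = 5.8 × 5.2983/3.3142 = 9.2723 m/s
ΔV/Δz = (9.2723 − 5.8)/(240.0 − 33.0) = 3.4723/207.0000 = 0.01677 m/s/ft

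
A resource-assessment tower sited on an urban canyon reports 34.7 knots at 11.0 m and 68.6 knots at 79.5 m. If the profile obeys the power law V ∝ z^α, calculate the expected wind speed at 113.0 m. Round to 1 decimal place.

77.4 knots

First find α: α = ln(V₂/V₁)/ln(z₂/z₁) = ln(68.6/34.7)/ln(79.5/11.0) = 0.68155/1.97786 = 0.3446
Extrapolate from 79.5 m to 113.0 m: V₃ = 68.6 × (113.0/79.5)^0.3446 = 68.6 × 1.1288 = 77.4367 knots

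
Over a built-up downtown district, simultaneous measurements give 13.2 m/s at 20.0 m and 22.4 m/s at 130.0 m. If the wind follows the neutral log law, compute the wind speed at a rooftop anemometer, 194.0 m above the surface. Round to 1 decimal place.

24.4 m/s

Log law: V ∝ ln(z/z₀). From the pair, with r = V₁/V₂ = 0.58929,
ln z₀ = (ln z₁ − r·ln z₂)/(1 − r) = (2.9957 − 0.58929×4.8675)/0.41071 = 0.3101 → z₀ = 1.364 m
V₃ = V₁ · ln(z₃/z₀)/ln(z₁/z₀) = 13.2 × 4.9578/2.6856 = 24.3676 m/s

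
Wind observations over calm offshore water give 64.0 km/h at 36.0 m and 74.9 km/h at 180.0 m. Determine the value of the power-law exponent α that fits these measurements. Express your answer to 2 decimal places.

α ≈ 0.10

Power law: V₂/V₁ = (z₂/z₁)^α ⇒ α = ln(V₂/V₁) / ln(z₂/z₁)
α = ln(74.9/64.0) / ln(180.0/36.0) = ln(1.1703) / ln(5.0000)
  = 0.15727 / 1.60944 = 0.09772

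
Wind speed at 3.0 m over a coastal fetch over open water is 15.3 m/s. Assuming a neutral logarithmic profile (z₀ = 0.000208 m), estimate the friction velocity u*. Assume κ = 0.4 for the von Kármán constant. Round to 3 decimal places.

Log law: V(z) = (u*/κ) · ln(z/z₀) ⇒ u* = κ · V / ln(z/z₀)
u* = 0.4 × 15.3 / ln(3.0/0.000208) = 0.4 × 15.3 / 9.5766
   = 6.1200 / 9.5766 = 0.6391 m/s

u* ≈ 0.639 m/s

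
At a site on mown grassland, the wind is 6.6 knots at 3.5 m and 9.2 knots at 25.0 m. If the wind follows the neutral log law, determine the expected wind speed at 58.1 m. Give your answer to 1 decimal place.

Log law: V ∝ ln(z/z₀). From the pair, with r = V₁/V₂ = 0.71739,
ln z₀ = (ln z₁ − r·ln z₂)/(1 − r) = (1.2528 − 0.71739×3.2189)/0.28261 = -3.7381 → z₀ = 0.02380 m
V₃ = V₁ · ln(z₃/z₀)/ln(z₁/z₀) = 6.6 × 7.8003/4.9909 = 10.3152 knots

10.3 knots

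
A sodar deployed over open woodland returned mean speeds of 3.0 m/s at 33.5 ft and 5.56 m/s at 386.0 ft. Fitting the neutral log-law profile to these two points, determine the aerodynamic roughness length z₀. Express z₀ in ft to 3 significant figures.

z₀ ≈ 1.91 ft

Log law: V(z) ∝ ln(z/z₀). With r = V₁/V₂ = 3.0/5.56 = 0.53957,
r · ln(z₂/z₀) = ln(z₁/z₀) ⇒ ln z₀ = (ln z₁ − r·ln z₂)/(1 − r)
ln z₀ = (3.51155 − 0.53957×5.95584) / 0.46043 = 0.6471
z₀ = exp(0.6471) = 1.910 ft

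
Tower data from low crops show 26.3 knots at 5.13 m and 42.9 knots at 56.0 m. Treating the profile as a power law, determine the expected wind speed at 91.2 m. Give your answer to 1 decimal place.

47.4 knots

First find α: α = ln(V₂/V₁)/ln(z₂/z₁) = ln(42.9/26.3)/ln(56.0/5.13) = 0.48930/2.39025 = 0.2047
Extrapolate from 56.0 m to 91.2 m: V₃ = 42.9 × (91.2/56.0)^0.2047 = 42.9 × 1.1050 = 47.4041 knots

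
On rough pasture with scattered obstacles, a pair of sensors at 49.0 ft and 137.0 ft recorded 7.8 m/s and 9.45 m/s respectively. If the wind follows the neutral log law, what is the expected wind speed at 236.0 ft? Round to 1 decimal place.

Log law: V ∝ ln(z/z₀). From the pair, with r = V₁/V₂ = 0.82540,
ln z₀ = (ln z₁ − r·ln z₂)/(1 − r) = (3.8918 − 0.82540×4.9200)/0.17460 = -0.9686 → z₀ = 0.3796 ft
V₃ = V₁ · ln(z₃/z₀)/ln(z₁/z₀) = 7.8 × 6.4324/4.8604 = 10.3228 m/s

10.3 m/s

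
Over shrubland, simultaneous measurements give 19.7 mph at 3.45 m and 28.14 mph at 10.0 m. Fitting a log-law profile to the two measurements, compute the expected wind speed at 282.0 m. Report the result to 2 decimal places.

Log law: V ∝ ln(z/z₀). From the pair, with r = V₁/V₂ = 0.70007,
ln z₀ = (ln z₁ − r·ln z₂)/(1 − r) = (1.2384 − 0.70007×2.3026)/0.29993 = -1.2456 → z₀ = 0.2878 m
V₃ = V₁ · ln(z₃/z₀)/ln(z₁/z₀) = 19.7 × 6.8875/2.4840 = 54.6234 mph

54.62 mph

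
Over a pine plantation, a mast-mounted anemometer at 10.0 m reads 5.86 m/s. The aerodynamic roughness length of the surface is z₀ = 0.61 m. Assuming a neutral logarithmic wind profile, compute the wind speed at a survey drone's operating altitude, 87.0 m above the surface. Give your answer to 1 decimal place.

10.4 m/s

Log law: V(z) ∝ ln(z/z₀), so V₂/V₁ = ln(z₂/z₀) / ln(z₁/z₀).
ln(87.0/0.61) = 4.9602, ln(10.0/0.61) = 2.7969
V₂ = 5.86 × 4.9602/2.7969 = 5.86 × 1.7735 = 10.3926 m/s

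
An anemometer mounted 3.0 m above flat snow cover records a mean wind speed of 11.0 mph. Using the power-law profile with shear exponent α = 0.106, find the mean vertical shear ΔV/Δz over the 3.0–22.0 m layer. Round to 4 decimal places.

Power law: V₂ = V₁ · (z₂/z₁)^α = 11.0 × (7.3333)^0.106 = 13.5867 mph
ΔV/Δz = (13.5867 − 11.0)/(22.0 − 3.0) = 2.5867/19.0000 = 0.13614 mph/m

0.1361 mph/m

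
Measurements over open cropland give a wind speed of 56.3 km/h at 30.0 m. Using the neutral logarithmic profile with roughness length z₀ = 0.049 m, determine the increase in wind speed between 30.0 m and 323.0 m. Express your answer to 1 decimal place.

Log law: V₂ = V₁ · ln(z₂/z₀)/ln(z₁/z₀) = 56.3 × 8.7936/6.4171 = 77.1496 km/h
ΔV = 77.1496 − 56.3 = 20.8496 km/h

20.8 km/h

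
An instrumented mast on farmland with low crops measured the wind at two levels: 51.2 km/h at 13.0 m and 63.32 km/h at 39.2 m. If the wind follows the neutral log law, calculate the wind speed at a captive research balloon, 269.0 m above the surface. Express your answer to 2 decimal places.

Log law: V ∝ ln(z/z₀). From the pair, with r = V₁/V₂ = 0.80859,
ln z₀ = (ln z₁ − r·ln z₂)/(1 − r) = (2.5649 − 0.80859×3.6687)/0.19141 = -2.0977 → z₀ = 0.1227 m
V₃ = V₁ · ln(z₃/z₀)/ln(z₁/z₀) = 51.2 × 7.6924/4.6626 = 84.4697 km/h

84.47 km/h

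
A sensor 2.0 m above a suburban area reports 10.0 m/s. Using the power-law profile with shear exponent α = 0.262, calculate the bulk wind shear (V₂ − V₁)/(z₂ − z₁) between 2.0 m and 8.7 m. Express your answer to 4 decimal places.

Power law: V₂ = V₁ · (z₂/z₁)^α = 10.0 × (4.3500)^0.262 = 14.6989 m/s
ΔV/Δz = (14.6989 − 10.0)/(8.7 − 2.0) = 4.6989/6.7000 = 0.70133 m/s/m

0.7013 m/s/m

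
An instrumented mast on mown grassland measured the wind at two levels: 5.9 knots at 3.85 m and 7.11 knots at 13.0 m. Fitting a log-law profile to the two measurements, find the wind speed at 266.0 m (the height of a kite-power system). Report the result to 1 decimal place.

Log law: V ∝ ln(z/z₀). From the pair, with r = V₁/V₂ = 0.82982,
ln z₀ = (ln z₁ − r·ln z₂)/(1 − r) = (1.3481 − 0.82982×2.5649)/0.17018 = -4.5855 → z₀ = 0.01020 m
V₃ = V₁ · ln(z₃/z₀)/ln(z₁/z₀) = 5.9 × 10.1690/5.9335 = 10.1115 knots

10.1 knots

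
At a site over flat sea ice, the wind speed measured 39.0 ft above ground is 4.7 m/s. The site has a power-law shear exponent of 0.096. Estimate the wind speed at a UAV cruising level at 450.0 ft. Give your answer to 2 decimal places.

5.94 m/s

Power-law profile: V₂ = V₁ · (z₂/z₁)^α
V₂ = 4.7 × (450.0/39.0)^0.096 = 4.7 × (11.5385)^0.096
    = 4.7 × 1.2646 = 5.9438 m/s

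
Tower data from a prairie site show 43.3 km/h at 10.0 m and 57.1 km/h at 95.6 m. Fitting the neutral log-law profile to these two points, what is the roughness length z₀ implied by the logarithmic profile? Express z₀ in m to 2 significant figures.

z₀ ≈ 0.0084 m

Log law: V(z) ∝ ln(z/z₀). With r = V₁/V₂ = 43.3/57.1 = 0.75832,
r · ln(z₂/z₀) = ln(z₁/z₀) ⇒ ln z₀ = (ln z₁ − r·ln z₂)/(1 − r)
ln z₀ = (2.30259 − 0.75832×4.56017) / 0.24168 = -4.7810
z₀ = exp(-4.7810) = 0.008388 m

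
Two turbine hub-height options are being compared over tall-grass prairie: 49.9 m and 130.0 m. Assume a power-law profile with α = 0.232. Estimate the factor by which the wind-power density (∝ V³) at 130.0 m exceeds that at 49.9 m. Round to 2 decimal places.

1.95

Speed ratio: V_B/V_A = (z_B/z_A)^α = (130.0/49.9)^0.232 = (2.6052)^0.232 = 1.24875
Power-density ratio: P_B/P_A = (V_B/V_A)³ = (1.24875)³ = 1.94727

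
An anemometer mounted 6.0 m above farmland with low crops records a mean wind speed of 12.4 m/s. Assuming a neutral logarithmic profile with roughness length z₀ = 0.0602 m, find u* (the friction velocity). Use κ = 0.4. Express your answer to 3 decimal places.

Log law: V(z) = (u*/κ) · ln(z/z₀) ⇒ u* = κ · V / ln(z/z₀)
u* = 0.4 × 12.4 / ln(6.0/0.0602) = 0.4 × 12.4 / 4.6018
   = 4.9600 / 4.6018 = 1.0778 m/s

u* ≈ 1.078 m/s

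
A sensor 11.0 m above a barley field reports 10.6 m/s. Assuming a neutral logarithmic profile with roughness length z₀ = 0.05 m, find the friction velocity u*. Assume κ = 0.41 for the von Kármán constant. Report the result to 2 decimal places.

u* ≈ 0.81 m/s

Log law: V(z) = (u*/κ) · ln(z/z₀) ⇒ u* = κ · V / ln(z/z₀)
u* = 0.41 × 10.6 / ln(11.0/0.05) = 0.41 × 10.6 / 5.3936
   = 4.3460 / 5.3936 = 0.8058 m/s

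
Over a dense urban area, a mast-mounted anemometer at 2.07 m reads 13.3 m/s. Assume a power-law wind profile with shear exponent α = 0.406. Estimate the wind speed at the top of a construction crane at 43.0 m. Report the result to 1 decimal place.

45.6 m/s

Power-law profile: V₂ = V₁ · (z₂/z₁)^α
V₂ = 13.3 × (43.0/2.07)^0.406 = 13.3 × (20.7729)^0.406
    = 13.3 × 3.4269 = 45.5781 m/s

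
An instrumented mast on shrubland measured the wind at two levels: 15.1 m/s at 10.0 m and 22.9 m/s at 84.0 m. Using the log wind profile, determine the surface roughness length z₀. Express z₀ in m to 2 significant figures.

z₀ ≈ 0.16 m

Log law: V(z) ∝ ln(z/z₀). With r = V₁/V₂ = 15.1/22.9 = 0.65939,
r · ln(z₂/z₀) = ln(z₁/z₀) ⇒ ln z₀ = (ln z₁ − r·ln z₂)/(1 − r)
ln z₀ = (2.30259 − 0.65939×4.43082) / 0.34061 = -1.8175
z₀ = exp(-1.8175) = 0.1624 m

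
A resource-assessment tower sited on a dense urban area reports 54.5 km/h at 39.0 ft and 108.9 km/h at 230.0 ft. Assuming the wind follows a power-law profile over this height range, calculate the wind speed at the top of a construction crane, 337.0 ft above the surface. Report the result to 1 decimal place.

First find α: α = ln(V₂/V₁)/ln(z₂/z₁) = ln(108.9/54.5)/ln(230.0/39.0) = 0.69223/1.77452 = 0.3901
Extrapolate from 230.0 ft to 337.0 ft: V₃ = 108.9 × (337.0/230.0)^0.3901 = 108.9 × 1.1607 = 126.3995 km/h

126.4 km/h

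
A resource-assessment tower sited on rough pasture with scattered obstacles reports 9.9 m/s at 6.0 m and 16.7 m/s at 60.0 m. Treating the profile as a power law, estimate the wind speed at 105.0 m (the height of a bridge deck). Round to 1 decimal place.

19.0 m/s

First find α: α = ln(V₂/V₁)/ln(z₂/z₁) = ln(16.7/9.9)/ln(60.0/6.0) = 0.52287/2.30259 = 0.2271
Extrapolate from 60.0 m to 105.0 m: V₃ = 16.7 × (105.0/60.0)^0.2271 = 16.7 × 1.1355 = 18.9629 m/s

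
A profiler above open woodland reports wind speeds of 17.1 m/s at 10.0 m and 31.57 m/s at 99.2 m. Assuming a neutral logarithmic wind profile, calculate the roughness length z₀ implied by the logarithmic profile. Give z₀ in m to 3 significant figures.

z₀ ≈ 0.664 m

Log law: V(z) ∝ ln(z/z₀). With r = V₁/V₂ = 17.1/31.57 = 0.54165,
r · ln(z₂/z₀) = ln(z₁/z₀) ⇒ ln z₀ = (ln z₁ − r·ln z₂)/(1 − r)
ln z₀ = (2.30259 − 0.54165×4.59714) / 0.45835 = -0.4090
z₀ = exp(-0.4090) = 0.6643 m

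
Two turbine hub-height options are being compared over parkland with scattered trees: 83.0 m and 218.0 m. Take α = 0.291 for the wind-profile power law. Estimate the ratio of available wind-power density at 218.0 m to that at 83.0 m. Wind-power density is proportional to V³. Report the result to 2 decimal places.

Speed ratio: V_B/V_A = (z_B/z_A)^α = (218.0/83.0)^0.291 = (2.6265)^0.291 = 1.32446
Power-density ratio: P_B/P_A = (V_B/V_A)³ = (1.32446)³ = 2.32336

2.32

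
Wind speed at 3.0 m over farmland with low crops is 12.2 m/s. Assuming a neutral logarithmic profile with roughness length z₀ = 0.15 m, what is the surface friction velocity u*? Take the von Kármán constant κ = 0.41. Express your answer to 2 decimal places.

u* ≈ 1.67 m/s

Log law: V(z) = (u*/κ) · ln(z/z₀) ⇒ u* = κ · V / ln(z/z₀)
u* = 0.41 × 12.2 / ln(3.0/0.15) = 0.41 × 12.2 / 2.9957
   = 5.0020 / 2.9957 = 1.6697 m/s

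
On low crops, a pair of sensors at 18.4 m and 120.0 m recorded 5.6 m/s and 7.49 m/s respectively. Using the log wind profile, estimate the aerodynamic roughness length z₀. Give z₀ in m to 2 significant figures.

Log law: V(z) ∝ ln(z/z₀). With r = V₁/V₂ = 5.6/7.49 = 0.74766,
r · ln(z₂/z₀) = ln(z₁/z₀) ⇒ ln z₀ = (ln z₁ − r·ln z₂)/(1 − r)
ln z₀ = (2.91235 − 0.74766×4.78749) / 0.25234 = -2.6436
z₀ = exp(-2.6436) = 0.07110 m

z₀ ≈ 0.071 m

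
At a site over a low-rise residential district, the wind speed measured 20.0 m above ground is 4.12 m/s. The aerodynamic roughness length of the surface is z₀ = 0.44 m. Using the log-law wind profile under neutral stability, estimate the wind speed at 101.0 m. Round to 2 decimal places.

5.87 m/s

Log law: V(z) ∝ ln(z/z₀), so V₂/V₁ = ln(z₂/z₀) / ln(z₁/z₀).
ln(101.0/0.44) = 5.4361, ln(20.0/0.44) = 3.8167
V₂ = 4.12 × 5.4361/3.8167 = 4.12 × 1.4243 = 5.8681 m/s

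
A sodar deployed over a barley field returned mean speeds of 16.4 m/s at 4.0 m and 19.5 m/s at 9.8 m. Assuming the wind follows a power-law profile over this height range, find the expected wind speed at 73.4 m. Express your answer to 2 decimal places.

28.77 m/s

First find α: α = ln(V₂/V₁)/ln(z₂/z₁) = ln(19.5/16.4)/ln(9.8/4.0) = 0.17313/0.89609 = 0.1932
Extrapolate from 9.8 m to 73.4 m: V₃ = 19.5 × (73.4/9.8)^0.1932 = 19.5 × 1.4756 = 28.7734 m/s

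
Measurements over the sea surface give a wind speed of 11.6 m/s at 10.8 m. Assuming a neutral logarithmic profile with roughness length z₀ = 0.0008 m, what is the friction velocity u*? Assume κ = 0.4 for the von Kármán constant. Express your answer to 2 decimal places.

Log law: V(z) = (u*/κ) · ln(z/z₀) ⇒ u* = κ · V / ln(z/z₀)
u* = 0.4 × 11.6 / ln(10.8/0.0008) = 0.4 × 11.6 / 9.5104
   = 4.6400 / 9.5104 = 0.4879 m/s

u* ≈ 0.49 m/s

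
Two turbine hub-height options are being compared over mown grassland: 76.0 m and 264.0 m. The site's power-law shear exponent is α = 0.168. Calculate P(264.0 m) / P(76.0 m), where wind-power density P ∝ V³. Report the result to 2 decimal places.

Speed ratio: V_B/V_A = (z_B/z_A)^α = (264.0/76.0)^0.168 = (3.4737)^0.168 = 1.23269
Power-density ratio: P_B/P_A = (V_B/V_A)³ = (1.23269)³ = 1.87309

1.87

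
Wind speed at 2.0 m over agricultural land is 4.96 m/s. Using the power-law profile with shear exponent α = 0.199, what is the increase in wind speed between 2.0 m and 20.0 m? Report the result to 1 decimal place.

Power law: V₂ = V₁ · (z₂/z₁)^α = 4.96 × (10.0000)^0.199 = 7.8430 m/s
ΔV = 7.8430 − 4.96 = 2.8830 m/s

2.9 m/s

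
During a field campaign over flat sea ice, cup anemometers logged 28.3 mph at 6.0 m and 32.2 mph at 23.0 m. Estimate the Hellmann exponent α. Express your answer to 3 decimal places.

Power law: V₂/V₁ = (z₂/z₁)^α ⇒ α = ln(V₂/V₁) / ln(z₂/z₁)
α = ln(32.2/28.3) / ln(23.0/6.0) = ln(1.1378) / ln(3.8333)
  = 0.12910 / 1.34373 = 0.09608

α ≈ 0.096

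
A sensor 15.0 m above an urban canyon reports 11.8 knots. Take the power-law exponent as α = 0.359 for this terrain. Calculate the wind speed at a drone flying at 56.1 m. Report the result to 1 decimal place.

Power-law profile: V₂ = V₁ · (z₂/z₁)^α
V₂ = 11.8 × (56.1/15.0)^0.359 = 11.8 × (3.7400)^0.359
    = 11.8 × 1.6057 = 18.9471 knots

18.9 knots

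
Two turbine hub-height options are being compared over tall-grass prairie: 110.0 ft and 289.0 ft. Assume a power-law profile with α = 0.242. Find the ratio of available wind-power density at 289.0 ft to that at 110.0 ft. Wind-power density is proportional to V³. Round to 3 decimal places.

2.016

Speed ratio: V_B/V_A = (z_B/z_A)^α = (289.0/110.0)^0.242 = (2.6273)^0.242 = 1.26334
Power-density ratio: P_B/P_A = (V_B/V_A)³ = (1.26334)³ = 2.01633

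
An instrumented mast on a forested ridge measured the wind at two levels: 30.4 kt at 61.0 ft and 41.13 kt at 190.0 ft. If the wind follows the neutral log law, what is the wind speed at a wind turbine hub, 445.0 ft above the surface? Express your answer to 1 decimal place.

49.2 kt

Log law: V ∝ ln(z/z₀). From the pair, with r = V₁/V₂ = 0.73912,
ln z₀ = (ln z₁ − r·ln z₂)/(1 − r) = (4.1109 − 0.73912×5.2470)/0.26088 = 0.8920 → z₀ = 2.440 ft
V₃ = V₁ · ln(z₃/z₀)/ln(z₁/z₀) = 30.4 × 5.2061/3.2189 = 49.1675 kt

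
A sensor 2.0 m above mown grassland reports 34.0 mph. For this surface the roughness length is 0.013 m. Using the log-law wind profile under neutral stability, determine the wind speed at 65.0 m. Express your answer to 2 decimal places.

Log law: V(z) ∝ ln(z/z₀), so V₂/V₁ = ln(z₂/z₀) / ln(z₁/z₀).
ln(65.0/0.013) = 8.5172, ln(2.0/0.013) = 5.0360
V₂ = 34.0 × 8.5172/5.0360 = 34.0 × 1.6913 = 57.5034 mph

57.50 mph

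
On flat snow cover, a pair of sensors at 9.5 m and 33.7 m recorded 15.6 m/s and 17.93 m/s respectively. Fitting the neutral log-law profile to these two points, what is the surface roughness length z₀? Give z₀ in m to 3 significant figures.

Log law: V(z) ∝ ln(z/z₀). With r = V₁/V₂ = 15.6/17.93 = 0.87005,
r · ln(z₂/z₀) = ln(z₁/z₀) ⇒ ln z₀ = (ln z₁ − r·ln z₂)/(1 − r)
ln z₀ = (2.25129 − 0.87005×3.51750) / 0.12995 = -6.2263
z₀ = exp(-6.2263) = 0.001977 m

z₀ ≈ 0.00198 m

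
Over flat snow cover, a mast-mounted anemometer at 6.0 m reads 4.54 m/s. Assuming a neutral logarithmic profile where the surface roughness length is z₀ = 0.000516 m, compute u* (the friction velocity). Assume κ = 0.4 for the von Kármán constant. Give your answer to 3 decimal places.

u* ≈ 0.194 m/s

Log law: V(z) = (u*/κ) · ln(z/z₀) ⇒ u* = κ · V / ln(z/z₀)
u* = 0.4 × 4.54 / ln(6.0/0.000516) = 0.4 × 4.54 / 9.3612
   = 1.8160 / 9.3612 = 0.1940 m/s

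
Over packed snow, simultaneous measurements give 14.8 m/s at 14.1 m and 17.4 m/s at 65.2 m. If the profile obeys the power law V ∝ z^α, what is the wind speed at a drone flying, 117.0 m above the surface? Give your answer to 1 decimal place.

18.5 m/s

First find α: α = ln(V₂/V₁)/ln(z₂/z₁) = ln(17.4/14.8)/ln(65.2/14.1) = 0.16184/1.53128 = 0.1057
Extrapolate from 65.2 m to 117.0 m: V₃ = 17.4 × (117.0/65.2)^0.1057 = 17.4 × 1.0637 = 18.5092 m/s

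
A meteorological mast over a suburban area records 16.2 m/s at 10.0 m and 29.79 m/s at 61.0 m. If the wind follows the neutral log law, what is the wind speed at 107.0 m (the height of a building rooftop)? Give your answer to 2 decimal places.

34.01 m/s

Log law: V ∝ ln(z/z₀). From the pair, with r = V₁/V₂ = 0.54381,
ln z₀ = (ln z₁ − r·ln z₂)/(1 − r) = (2.3026 − 0.54381×4.1109)/0.45619 = 0.1470 → z₀ = 1.158 m
V₃ = V₁ · ln(z₃/z₀)/ln(z₁/z₀) = 16.2 × 4.5258/2.1556 = 34.0133 m/s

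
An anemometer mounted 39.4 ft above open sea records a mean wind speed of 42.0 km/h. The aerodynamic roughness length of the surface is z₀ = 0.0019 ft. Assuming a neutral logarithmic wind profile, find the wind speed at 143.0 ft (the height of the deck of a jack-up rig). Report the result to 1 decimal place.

Log law: V(z) ∝ ln(z/z₀), so V₂/V₁ = ln(z₂/z₀) / ln(z₁/z₀).
ln(143.0/0.0019) = 11.2287, ln(39.4/0.0019) = 9.9397
V₂ = 42.0 × 11.2287/9.9397 = 42.0 × 1.1297 = 47.4470 km/h

47.4 km/h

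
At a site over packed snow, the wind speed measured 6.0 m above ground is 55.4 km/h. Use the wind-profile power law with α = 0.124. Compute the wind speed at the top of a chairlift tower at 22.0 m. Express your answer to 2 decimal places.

65.08 km/h

Power-law profile: V₂ = V₁ · (z₂/z₁)^α
V₂ = 55.4 × (22.0/6.0)^0.124 = 55.4 × (3.6667)^0.124
    = 55.4 × 1.1748 = 65.0848 km/h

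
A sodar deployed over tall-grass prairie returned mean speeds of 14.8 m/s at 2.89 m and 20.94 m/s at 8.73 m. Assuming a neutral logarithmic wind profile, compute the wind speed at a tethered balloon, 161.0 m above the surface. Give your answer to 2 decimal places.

37.13 m/s

Log law: V ∝ ln(z/z₀). From the pair, with r = V₁/V₂ = 0.70678,
ln z₀ = (ln z₁ − r·ln z₂)/(1 − r) = (1.0613 − 0.70678×2.1668)/0.29322 = -1.6035 → z₀ = 0.2012 m
V₃ = V₁ · ln(z₃/z₀)/ln(z₁/z₀) = 14.8 × 6.6849/2.6647 = 37.1279 m/s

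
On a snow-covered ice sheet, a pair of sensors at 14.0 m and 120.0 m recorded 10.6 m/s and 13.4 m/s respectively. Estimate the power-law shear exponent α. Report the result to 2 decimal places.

Power law: V₂/V₁ = (z₂/z₁)^α ⇒ α = ln(V₂/V₁) / ln(z₂/z₁)
α = ln(13.4/10.6) / ln(120.0/14.0) = ln(1.2642) / ln(8.5714)
  = 0.23440 / 2.14843 = 0.10910

α ≈ 0.11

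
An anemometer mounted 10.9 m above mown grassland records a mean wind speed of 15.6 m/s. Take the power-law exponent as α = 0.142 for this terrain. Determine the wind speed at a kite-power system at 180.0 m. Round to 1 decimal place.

Power-law profile: V₂ = V₁ · (z₂/z₁)^α
V₂ = 15.6 × (180.0/10.9)^0.142 = 15.6 × (16.5138)^0.142
    = 15.6 × 1.4891 = 23.2305 m/s

23.2 m/s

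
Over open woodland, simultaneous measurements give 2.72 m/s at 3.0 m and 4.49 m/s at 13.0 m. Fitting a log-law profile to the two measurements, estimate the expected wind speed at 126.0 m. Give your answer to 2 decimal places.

Log law: V ∝ ln(z/z₀). From the pair, with r = V₁/V₂ = 0.60579,
ln z₀ = (ln z₁ − r·ln z₂)/(1 − r) = (1.0986 − 0.60579×2.5649)/0.39421 = -1.1547 → z₀ = 0.3151 m
V₃ = V₁ · ln(z₃/z₀)/ln(z₁/z₀) = 2.72 × 5.9910/2.2534 = 7.2317 m/s

7.23 m/s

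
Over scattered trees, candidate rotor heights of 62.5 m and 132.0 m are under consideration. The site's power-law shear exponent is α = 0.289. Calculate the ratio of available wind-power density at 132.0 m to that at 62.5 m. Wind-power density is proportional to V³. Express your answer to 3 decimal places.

Speed ratio: V_B/V_A = (z_B/z_A)^α = (132.0/62.5)^0.289 = (2.1120)^0.289 = 1.24119
Power-density ratio: P_B/P_A = (V_B/V_A)³ = (1.24119)³ = 1.91210

1.912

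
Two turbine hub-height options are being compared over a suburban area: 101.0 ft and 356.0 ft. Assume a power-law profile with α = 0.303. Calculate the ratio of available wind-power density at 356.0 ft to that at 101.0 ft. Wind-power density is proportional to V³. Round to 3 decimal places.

Speed ratio: V_B/V_A = (z_B/z_A)^α = (356.0/101.0)^0.303 = (3.5248)^0.303 = 1.46481
Power-density ratio: P_B/P_A = (V_B/V_A)³ = (1.46481)³ = 3.14297

3.143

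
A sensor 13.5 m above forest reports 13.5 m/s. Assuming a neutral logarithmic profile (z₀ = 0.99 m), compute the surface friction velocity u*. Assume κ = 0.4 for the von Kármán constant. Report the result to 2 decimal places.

Log law: V(z) = (u*/κ) · ln(z/z₀) ⇒ u* = κ · V / ln(z/z₀)
u* = 0.4 × 13.5 / ln(13.5/0.99) = 0.4 × 13.5 / 2.6127
   = 5.4000 / 2.6127 = 2.0668 m/s

u* ≈ 2.07 m/s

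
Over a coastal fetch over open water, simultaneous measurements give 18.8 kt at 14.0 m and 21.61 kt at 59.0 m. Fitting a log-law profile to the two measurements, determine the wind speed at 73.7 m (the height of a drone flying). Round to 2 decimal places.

22.04 kt

Log law: V ∝ ln(z/z₀). From the pair, with r = V₁/V₂ = 0.86997,
ln z₀ = (ln z₁ − r·ln z₂)/(1 − r) = (2.6391 − 0.86997×4.0775)/0.13003 = -6.9849 → z₀ = 0.0009257 m
V₃ = V₁ · ln(z₃/z₀)/ln(z₁/z₀) = 18.8 × 11.2849/9.6240 = 22.0446 kt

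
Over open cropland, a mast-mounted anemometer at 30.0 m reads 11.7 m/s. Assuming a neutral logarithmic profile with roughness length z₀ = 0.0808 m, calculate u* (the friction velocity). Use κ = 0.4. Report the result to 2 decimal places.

u* ≈ 0.79 m/s

Log law: V(z) = (u*/κ) · ln(z/z₀) ⇒ u* = κ · V / ln(z/z₀)
u* = 0.4 × 11.7 / ln(30.0/0.0808) = 0.4 × 11.7 / 5.9170
   = 4.6800 / 5.9170 = 0.7909 m/s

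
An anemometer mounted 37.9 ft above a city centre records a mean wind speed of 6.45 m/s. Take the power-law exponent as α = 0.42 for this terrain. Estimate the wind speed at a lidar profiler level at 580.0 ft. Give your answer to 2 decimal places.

20.28 m/s

Power-law profile: V₂ = V₁ · (z₂/z₁)^α
V₂ = 6.45 × (580.0/37.9)^0.42 = 6.45 × (15.3034)^0.42
    = 6.45 × 3.1449 = 20.2848 m/s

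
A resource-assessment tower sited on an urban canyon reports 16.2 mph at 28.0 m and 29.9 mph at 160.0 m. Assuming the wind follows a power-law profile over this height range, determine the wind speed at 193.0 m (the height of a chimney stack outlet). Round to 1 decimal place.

31.9 mph

First find α: α = ln(V₂/V₁)/ln(z₂/z₁) = ln(29.9/16.2)/ln(160.0/28.0) = 0.61285/1.74297 = 0.3516
Extrapolate from 160.0 m to 193.0 m: V₃ = 29.9 × (193.0/160.0)^0.3516 = 29.9 × 1.0682 = 31.9378 mph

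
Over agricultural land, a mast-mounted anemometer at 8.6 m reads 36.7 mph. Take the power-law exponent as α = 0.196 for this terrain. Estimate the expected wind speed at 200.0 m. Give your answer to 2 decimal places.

68.00 mph

Power-law profile: V₂ = V₁ · (z₂/z₁)^α
V₂ = 36.7 × (200.0/8.6)^0.196 = 36.7 × (23.2558)^0.196
    = 36.7 × 1.8528 = 67.9996 mph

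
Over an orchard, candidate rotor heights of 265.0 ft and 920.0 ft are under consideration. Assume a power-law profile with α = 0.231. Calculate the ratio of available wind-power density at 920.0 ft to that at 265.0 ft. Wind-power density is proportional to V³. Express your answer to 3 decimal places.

2.369

Speed ratio: V_B/V_A = (z_B/z_A)^α = (920.0/265.0)^0.231 = (3.4717)^0.231 = 1.33311
Power-density ratio: P_B/P_A = (V_B/V_A)³ = (1.33311)³ = 2.36917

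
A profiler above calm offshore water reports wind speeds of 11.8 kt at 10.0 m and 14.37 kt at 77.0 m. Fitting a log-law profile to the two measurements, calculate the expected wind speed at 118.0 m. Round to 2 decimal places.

Log law: V ∝ ln(z/z₀). From the pair, with r = V₁/V₂ = 0.82116,
ln z₀ = (ln z₁ − r·ln z₂)/(1 − r) = (2.3026 − 0.82116×4.3438)/0.17884 = -7.0696 → z₀ = 0.0008506 m
V₃ = V₁ · ln(z₃/z₀)/ln(z₁/z₀) = 11.8 × 11.8402/9.3721 = 14.9075 kt

14.91 kt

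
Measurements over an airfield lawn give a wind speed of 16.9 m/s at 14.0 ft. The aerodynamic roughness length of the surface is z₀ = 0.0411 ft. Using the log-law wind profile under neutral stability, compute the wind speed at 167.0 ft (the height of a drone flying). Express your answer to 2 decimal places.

Log law: V(z) ∝ ln(z/z₀), so V₂/V₁ = ln(z₂/z₀) / ln(z₁/z₀).
ln(167.0/0.0411) = 8.3097, ln(14.0/0.0411) = 5.8308
V₂ = 16.9 × 8.3097/5.8308 = 16.9 × 1.4251 = 24.0849 m/s

24.08 m/s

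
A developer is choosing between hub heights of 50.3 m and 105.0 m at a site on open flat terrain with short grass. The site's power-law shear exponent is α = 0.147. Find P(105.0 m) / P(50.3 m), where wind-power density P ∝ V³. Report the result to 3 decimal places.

Speed ratio: V_B/V_A = (z_B/z_A)^α = (105.0/50.3)^0.147 = (2.0875)^0.147 = 1.11425
Power-density ratio: P_B/P_A = (V_B/V_A)³ = (1.11425)³ = 1.38342

1.383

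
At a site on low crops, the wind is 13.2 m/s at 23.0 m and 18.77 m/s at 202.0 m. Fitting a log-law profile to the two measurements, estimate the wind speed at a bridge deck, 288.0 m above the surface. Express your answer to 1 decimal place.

Log law: V ∝ ln(z/z₀). From the pair, with r = V₁/V₂ = 0.70325,
ln z₀ = (ln z₁ − r·ln z₂)/(1 − r) = (3.1355 − 0.70325×5.3083)/0.29675 = -2.0136 → z₀ = 0.1335 m
V₃ = V₁ · ln(z₃/z₀)/ln(z₁/z₀) = 13.2 × 7.6766/5.1491 = 19.6793 m/s

19.7 m/s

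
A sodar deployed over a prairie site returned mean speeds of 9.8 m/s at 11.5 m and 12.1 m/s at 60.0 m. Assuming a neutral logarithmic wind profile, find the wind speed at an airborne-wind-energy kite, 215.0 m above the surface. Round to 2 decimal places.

13.88 m/s

Log law: V ∝ ln(z/z₀). From the pair, with r = V₁/V₂ = 0.80992,
ln z₀ = (ln z₁ − r·ln z₂)/(1 − r) = (2.4423 − 0.80992×4.0943)/0.19008 = -4.5966 → z₀ = 0.01009 m
V₃ = V₁ · ln(z₃/z₀)/ln(z₁/z₀) = 9.8 × 9.9672/7.0389 = 13.8769 m/s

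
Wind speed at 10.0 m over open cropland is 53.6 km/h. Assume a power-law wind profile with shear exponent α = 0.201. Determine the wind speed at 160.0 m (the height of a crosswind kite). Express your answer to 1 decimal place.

93.6 km/h

Power-law profile: V₂ = V₁ · (z₂/z₁)^α
V₂ = 53.6 × (160.0/10.0)^0.201 = 53.6 × (16.0000)^0.201
    = 53.6 × 1.7459 = 93.5821 km/h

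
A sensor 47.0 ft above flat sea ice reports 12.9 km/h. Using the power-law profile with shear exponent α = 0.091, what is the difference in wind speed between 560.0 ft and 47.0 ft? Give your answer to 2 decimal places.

Power law: V₂ = V₁ · (z₂/z₁)^α = 12.9 × (11.9149)^0.091 = 16.1627 km/h
ΔV = 16.1627 − 12.9 = 3.2627 km/h

3.26 km/h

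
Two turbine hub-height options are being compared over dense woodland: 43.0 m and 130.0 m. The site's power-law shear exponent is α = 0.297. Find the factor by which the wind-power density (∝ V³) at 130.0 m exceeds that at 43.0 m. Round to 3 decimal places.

2.680

Speed ratio: V_B/V_A = (z_B/z_A)^α = (130.0/43.0)^0.297 = (3.0233)^0.297 = 1.38900
Power-density ratio: P_B/P_A = (V_B/V_A)³ = (1.38900)³ = 2.67980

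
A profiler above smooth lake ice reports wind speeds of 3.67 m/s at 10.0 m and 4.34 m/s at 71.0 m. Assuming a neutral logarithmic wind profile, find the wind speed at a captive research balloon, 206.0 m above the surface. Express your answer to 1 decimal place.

4.7 m/s

Log law: V ∝ ln(z/z₀). From the pair, with r = V₁/V₂ = 0.84562,
ln z₀ = (ln z₁ − r·ln z₂)/(1 − r) = (2.3026 − 0.84562×4.2627)/0.15438 = -8.4341 → z₀ = 0.0002173 m
V₃ = V₁ · ln(z₃/z₀)/ln(z₁/z₀) = 3.67 × 13.7619/10.7366 = 4.7041 m/s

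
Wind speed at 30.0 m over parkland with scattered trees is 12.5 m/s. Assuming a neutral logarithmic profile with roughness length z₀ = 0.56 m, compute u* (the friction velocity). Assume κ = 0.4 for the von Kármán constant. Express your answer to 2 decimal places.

Log law: V(z) = (u*/κ) · ln(z/z₀) ⇒ u* = κ · V / ln(z/z₀)
u* = 0.4 × 12.5 / ln(30.0/0.56) = 0.4 × 12.5 / 3.9810
   = 5.0000 / 3.9810 = 1.2560 m/s

u* ≈ 1.26 m/s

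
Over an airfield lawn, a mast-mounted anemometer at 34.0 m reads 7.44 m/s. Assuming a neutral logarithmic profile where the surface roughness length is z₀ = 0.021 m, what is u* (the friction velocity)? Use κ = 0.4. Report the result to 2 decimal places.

Log law: V(z) = (u*/κ) · ln(z/z₀) ⇒ u* = κ · V / ln(z/z₀)
u* = 0.4 × 7.44 / ln(34.0/0.021) = 0.4 × 7.44 / 7.3896
   = 2.9760 / 7.3896 = 0.4027 m/s

u* ≈ 0.40 m/s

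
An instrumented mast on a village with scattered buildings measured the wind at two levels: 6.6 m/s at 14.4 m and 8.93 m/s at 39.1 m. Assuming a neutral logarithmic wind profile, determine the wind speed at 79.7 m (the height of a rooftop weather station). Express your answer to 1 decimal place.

Log law: V ∝ ln(z/z₀). From the pair, with r = V₁/V₂ = 0.73908,
ln z₀ = (ln z₁ − r·ln z₂)/(1 − r) = (2.6672 − 0.73908×3.6661)/0.26092 = -0.1623 → z₀ = 0.8502 m
V₃ = V₁ · ln(z₃/z₀)/ln(z₁/z₀) = 6.6 × 4.5405/2.8295 = 10.5911 m/s

10.6 m/s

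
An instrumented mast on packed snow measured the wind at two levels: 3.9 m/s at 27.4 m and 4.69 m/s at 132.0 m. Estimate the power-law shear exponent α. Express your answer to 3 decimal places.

α ≈ 0.117

Power law: V₂/V₁ = (z₂/z₁)^α ⇒ α = ln(V₂/V₁) / ln(z₂/z₁)
α = ln(4.69/3.9) / ln(132.0/27.4) = ln(1.2026) / ln(4.8175)
  = 0.18446 / 1.57226 = 0.11732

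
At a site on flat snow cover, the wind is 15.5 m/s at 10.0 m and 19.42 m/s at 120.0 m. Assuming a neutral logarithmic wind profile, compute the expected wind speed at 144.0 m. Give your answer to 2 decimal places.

19.71 m/s

Log law: V ∝ ln(z/z₀). From the pair, with r = V₁/V₂ = 0.79815,
ln z₀ = (ln z₁ − r·ln z₂)/(1 − r) = (2.3026 − 0.79815×4.7875)/0.20185 = -7.5229 → z₀ = 0.0005405 m
V₃ = V₁ · ln(z₃/z₀)/ln(z₁/z₀) = 15.5 × 12.4928/9.8255 = 19.7076 m/s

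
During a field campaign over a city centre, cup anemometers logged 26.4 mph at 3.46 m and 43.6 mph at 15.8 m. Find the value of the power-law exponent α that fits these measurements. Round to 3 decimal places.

Power law: V₂/V₁ = (z₂/z₁)^α ⇒ α = ln(V₂/V₁) / ln(z₂/z₁)
α = ln(43.6/26.4) / ln(15.8/3.46) = ln(1.6515) / ln(4.5665)
  = 0.50169 / 1.51874 = 0.33033

α ≈ 0.330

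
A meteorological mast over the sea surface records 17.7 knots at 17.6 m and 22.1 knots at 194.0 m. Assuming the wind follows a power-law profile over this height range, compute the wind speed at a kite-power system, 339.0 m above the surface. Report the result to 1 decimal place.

First find α: α = ln(V₂/V₁)/ln(z₂/z₁) = ln(22.1/17.7)/ln(194.0/17.6) = 0.22201/2.39996 = 0.0925
Extrapolate from 194.0 m to 339.0 m: V₃ = 22.1 × (339.0/194.0)^0.0925 = 22.1 × 1.0530 = 23.2710 knots

23.3 knots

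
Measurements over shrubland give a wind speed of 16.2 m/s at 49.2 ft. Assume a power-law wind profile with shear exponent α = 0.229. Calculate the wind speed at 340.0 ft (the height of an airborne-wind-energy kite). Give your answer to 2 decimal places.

25.22 m/s

Power-law profile: V₂ = V₁ · (z₂/z₁)^α
V₂ = 16.2 × (340.0/49.2)^0.229 = 16.2 × (6.9106)^0.229
    = 16.2 × 1.5569 = 25.2211 m/s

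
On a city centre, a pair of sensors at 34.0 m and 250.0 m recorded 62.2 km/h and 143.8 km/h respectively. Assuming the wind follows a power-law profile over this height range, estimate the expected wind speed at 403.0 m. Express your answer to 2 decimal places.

175.74 km/h

First find α: α = ln(V₂/V₁)/ln(z₂/z₁) = ln(143.8/62.2)/ln(250.0/34.0) = 0.83807/1.99510 = 0.4201
Extrapolate from 250.0 m to 403.0 m: V₃ = 143.8 × (403.0/250.0)^0.4201 = 143.8 × 1.2221 = 175.7379 km/h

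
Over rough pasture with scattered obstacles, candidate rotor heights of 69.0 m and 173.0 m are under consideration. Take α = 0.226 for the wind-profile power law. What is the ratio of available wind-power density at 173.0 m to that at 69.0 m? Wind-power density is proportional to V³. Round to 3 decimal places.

Speed ratio: V_B/V_A = (z_B/z_A)^α = (173.0/69.0)^0.226 = (2.5072)^0.226 = 1.23089
Power-density ratio: P_B/P_A = (V_B/V_A)³ = (1.23089)³ = 1.86490

1.865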